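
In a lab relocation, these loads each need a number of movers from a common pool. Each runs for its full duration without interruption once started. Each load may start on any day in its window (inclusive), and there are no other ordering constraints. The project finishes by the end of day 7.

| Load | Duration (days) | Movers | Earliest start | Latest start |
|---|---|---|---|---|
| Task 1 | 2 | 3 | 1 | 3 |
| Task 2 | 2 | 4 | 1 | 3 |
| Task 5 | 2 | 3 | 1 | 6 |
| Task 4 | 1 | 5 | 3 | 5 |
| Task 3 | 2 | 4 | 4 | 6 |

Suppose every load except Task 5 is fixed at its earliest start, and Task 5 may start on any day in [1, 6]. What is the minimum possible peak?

Task 5@1: d1:10  d2:10  d3:5  d4:4  d5:4  d6:0  d7:0 → peak 10
Task 5@2: d1:7  d2:10  d3:8  d4:4  d5:4  d6:0  d7:0 → peak 10
Task 5@3: d1:7  d2:7  d3:8  d4:7  d5:4  d6:0  d7:0 → peak 8
Task 5@4: d1:7  d2:7  d3:5  d4:7  d5:7  d6:0  d7:0 → peak 7
Task 5@5: d1:7  d2:7  d3:5  d4:4  d5:7  d6:3  d7:0 → peak 7
Task 5@6: d1:7  d2:7  d3:5  d4:4  d5:4  d6:3  d7:3 → peak 7
Best is Task 5@4, peak 7.

7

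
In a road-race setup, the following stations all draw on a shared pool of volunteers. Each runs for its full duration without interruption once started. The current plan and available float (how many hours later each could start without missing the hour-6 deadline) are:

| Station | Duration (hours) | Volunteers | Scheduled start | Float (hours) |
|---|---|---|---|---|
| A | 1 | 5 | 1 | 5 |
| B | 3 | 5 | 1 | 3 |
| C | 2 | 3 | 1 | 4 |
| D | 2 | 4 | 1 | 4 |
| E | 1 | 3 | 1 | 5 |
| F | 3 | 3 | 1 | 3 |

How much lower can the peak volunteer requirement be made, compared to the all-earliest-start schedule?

15

Early-start peak: h1:23  h2:15  h3:8  h4:0  h5:0  h6:0 ⇒ 23.
Leveled (A@1, B@2, C@1, D@5, E@3, F@4): h1:8  h2:8  h3:8  h4:8  h5:7  h6:7 ⇒ 8.
Reduction 23 − 8 = 15.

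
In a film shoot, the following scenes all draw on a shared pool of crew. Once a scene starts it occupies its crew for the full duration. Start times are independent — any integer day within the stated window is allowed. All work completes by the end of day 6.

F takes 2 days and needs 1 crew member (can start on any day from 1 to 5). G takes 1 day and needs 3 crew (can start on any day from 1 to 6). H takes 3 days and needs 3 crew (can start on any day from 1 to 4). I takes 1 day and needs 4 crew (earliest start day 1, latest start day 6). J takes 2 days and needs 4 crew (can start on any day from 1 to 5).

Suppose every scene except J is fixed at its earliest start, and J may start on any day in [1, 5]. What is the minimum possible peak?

11

J@1: d1:15  d2:8  d3:3  d4:0  d5:0  d6:0 → peak 15
J@2: d1:11  d2:8  d3:7  d4:0  d5:0  d6:0 → peak 11
J@3: d1:11  d2:4  d3:7  d4:4  d5:0  d6:0 → peak 11
J@4: d1:11  d2:4  d3:3  d4:4  d5:4  d6:0 → peak 11
J@5: d1:11  d2:4  d3:3  d4:0  d5:4  d6:4 → peak 11
Best is J@2, peak 11.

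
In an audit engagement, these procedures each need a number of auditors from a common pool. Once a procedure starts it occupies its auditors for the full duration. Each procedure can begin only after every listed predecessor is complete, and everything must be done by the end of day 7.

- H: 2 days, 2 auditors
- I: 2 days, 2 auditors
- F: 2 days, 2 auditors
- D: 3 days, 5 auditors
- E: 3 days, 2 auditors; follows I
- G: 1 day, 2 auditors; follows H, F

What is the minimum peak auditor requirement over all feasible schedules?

7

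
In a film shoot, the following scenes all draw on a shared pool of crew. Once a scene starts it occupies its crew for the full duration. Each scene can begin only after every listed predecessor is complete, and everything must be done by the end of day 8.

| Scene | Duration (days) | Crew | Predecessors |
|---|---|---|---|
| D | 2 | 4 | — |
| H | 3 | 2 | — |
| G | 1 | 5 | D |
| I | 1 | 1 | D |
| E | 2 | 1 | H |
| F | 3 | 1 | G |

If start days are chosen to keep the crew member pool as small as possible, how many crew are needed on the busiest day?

Early-start (D@1, H@1, G@3, I@3, E@4, F@4) gives peak 8: d1:6  d2:6  d3:8  d4:2  d5:2  d6:1  d7:0  d8:0.
Shift H→4, I→4, E→7.
Schedule D@1, H@4, G@3, I@4, E@7, F@4: d1:4  d2:4  d3:5  d4:4  d5:3  d6:3  d7:1  d8:1 — peak 5.

5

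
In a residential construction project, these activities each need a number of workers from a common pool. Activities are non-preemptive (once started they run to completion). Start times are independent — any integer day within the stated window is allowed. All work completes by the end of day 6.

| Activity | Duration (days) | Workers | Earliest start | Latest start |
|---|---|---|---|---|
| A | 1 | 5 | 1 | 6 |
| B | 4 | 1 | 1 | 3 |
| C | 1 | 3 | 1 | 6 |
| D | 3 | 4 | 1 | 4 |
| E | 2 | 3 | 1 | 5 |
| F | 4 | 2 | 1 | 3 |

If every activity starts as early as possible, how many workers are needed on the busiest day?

18

Early-start schedule: A@1, B@1, C@1, D@1, E@1, F@1.
Load per day: day 1: 18, day 2: 10, day 3: 7, day 4: 3, day 5: 0, day 6: 0.
Peak is 18.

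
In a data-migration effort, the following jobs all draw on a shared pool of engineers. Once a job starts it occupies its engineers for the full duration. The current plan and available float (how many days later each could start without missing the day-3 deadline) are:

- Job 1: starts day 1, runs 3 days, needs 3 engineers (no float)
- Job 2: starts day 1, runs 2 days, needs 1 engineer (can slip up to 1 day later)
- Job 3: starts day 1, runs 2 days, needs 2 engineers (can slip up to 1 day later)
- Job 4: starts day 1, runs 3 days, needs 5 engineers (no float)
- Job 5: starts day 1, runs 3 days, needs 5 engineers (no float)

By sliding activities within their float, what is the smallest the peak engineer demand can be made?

16

Schedule Job 1@1, Job 2@1, Job 3@1, Job 4@1, Job 5@1: d1:16  d2:16  d3:13 — peak 16.
No arrangement of the 4 feasible schedules does better.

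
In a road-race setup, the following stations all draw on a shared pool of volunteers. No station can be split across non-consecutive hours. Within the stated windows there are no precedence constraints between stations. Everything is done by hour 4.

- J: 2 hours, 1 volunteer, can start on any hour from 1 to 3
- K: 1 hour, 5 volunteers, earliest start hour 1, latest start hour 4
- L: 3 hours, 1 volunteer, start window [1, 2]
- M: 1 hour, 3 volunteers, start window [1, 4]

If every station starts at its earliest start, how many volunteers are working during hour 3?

1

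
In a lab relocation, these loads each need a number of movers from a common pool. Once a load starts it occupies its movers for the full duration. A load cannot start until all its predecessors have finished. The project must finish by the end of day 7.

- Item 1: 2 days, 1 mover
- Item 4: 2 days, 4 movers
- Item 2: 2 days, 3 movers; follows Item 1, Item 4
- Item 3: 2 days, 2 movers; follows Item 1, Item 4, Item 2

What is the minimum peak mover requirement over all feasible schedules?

Schedule Item 1@1, Item 4@1, Item 2@3, Item 3@5: d1:5  d2:5  d3:3  d4:3  d5:2  d6:2  d7:0 — peak 5.
No arrangement of the 6 feasible schedules does better.

5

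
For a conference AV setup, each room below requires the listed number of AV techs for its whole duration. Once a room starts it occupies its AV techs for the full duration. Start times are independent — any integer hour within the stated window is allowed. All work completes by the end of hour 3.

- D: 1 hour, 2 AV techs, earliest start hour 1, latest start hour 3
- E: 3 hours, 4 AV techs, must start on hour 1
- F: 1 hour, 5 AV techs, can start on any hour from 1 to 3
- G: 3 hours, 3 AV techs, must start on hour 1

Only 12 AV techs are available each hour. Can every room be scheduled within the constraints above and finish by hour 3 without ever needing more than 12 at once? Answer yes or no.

yes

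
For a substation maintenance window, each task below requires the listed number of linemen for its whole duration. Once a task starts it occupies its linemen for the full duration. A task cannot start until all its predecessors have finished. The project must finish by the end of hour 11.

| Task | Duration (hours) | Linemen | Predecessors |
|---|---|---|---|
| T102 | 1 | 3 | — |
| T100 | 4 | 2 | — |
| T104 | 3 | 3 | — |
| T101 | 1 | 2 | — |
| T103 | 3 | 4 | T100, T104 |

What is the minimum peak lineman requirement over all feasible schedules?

4

Early-start (T102@1, T100@1, T104@1, T101@1, T103@5) gives peak 10: h1:10  h2:5  h3:5  h4:2  h5:4  h6:4  h7:4  h8:0  h9:0  h10:0  h11:0.
Shift T100→2, T104→6, T101→2, T103→9.
Schedule T102@1, T100@2, T104@6, T101@2, T103@9: h1:3  h2:4  h3:2  h4:2  h5:2  h6:3  h7:3  h8:3  h9:4  h10:4  h11:4 — peak 4.
Total lineman-hours = 34 over 11 hours ⇒ peak ≥ ⌈34/11⌉ = 4, so 4 is optimal.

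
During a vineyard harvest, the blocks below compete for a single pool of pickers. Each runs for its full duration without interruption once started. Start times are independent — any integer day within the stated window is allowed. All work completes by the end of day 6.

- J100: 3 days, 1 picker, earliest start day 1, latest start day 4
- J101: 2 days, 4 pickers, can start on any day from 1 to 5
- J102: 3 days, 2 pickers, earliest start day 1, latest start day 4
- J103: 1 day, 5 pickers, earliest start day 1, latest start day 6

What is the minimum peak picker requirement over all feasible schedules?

5

Early-start (J100@1, J101@1, J102@1, J103@1) gives peak 12: d1:12  d2:7  d3:3  d4:0  d5:0  d6:0.
Shift J102→3, J103→6.
Schedule J100@1, J101@1, J102@3, J103@6: d1:5  d2:5  d3:3  d4:2  d5:2  d6:5 — peak 5.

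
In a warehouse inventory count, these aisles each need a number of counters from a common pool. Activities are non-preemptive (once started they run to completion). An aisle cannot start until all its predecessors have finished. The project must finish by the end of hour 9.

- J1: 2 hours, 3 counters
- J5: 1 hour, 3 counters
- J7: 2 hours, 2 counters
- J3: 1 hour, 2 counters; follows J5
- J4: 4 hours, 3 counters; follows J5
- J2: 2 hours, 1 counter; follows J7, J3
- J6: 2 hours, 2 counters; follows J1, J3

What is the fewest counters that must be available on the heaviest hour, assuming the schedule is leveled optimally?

5

Early-start (J1@1, J5@1, J7@1, J3@2, J4@2, J2@3, J6@3) gives peak 10: h1:8  h2:10  h3:6  h4:6  h5:3  h6:0  h7:0  h8:0  h9:0.
Shift J5→3, J3→4, J4→4, J2→5, J6→7.
Schedule J1@1, J5@3, J7@1, J3@4, J4@4, J2@5, J6@7: h1:5  h2:5  h3:3  h4:5  h5:4  h6:4  h7:5  h8:2  h9:0 — peak 5.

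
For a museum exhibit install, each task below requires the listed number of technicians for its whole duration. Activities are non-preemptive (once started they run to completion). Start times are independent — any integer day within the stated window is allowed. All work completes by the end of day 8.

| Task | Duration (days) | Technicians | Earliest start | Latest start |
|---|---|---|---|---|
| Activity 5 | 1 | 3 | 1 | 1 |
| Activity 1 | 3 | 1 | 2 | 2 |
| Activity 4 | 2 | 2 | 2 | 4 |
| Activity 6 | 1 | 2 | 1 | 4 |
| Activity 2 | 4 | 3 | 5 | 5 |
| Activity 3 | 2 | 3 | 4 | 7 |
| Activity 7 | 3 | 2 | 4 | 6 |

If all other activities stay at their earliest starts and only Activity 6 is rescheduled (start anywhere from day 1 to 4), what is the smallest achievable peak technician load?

8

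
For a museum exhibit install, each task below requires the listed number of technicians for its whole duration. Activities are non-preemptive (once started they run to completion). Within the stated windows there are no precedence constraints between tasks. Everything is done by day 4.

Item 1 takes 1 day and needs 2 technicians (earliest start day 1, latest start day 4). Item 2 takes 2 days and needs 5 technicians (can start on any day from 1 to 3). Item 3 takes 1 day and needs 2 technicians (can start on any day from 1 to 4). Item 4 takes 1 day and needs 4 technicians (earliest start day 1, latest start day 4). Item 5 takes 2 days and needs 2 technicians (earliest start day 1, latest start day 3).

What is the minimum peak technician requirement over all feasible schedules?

Early-start (Item 1@1, Item 2@1, Item 3@1, Item 4@1, Item 5@1) gives peak 15: d1:15  d2:7  d3:0  d4:0.
Shift Item 2→3, Item 4→2.
Schedule Item 1@1, Item 2@3, Item 3@1, Item 4@2, Item 5@1: d1:6  d2:6  d3:5  d4:5 — peak 6.
Total technician-days = 22 over 4 days ⇒ peak ≥ ⌈22/4⌉ = 6, so 6 is optimal.

6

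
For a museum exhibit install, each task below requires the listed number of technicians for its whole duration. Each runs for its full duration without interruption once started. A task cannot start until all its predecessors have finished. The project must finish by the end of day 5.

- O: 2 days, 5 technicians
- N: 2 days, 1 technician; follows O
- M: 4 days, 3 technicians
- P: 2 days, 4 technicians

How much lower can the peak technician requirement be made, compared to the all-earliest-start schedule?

Early-start peak: d1:12  d2:12  d3:4  d4:4  d5:0 ⇒ 12.
Leveled (O@1, N@3, M@1, P@3): d1:8  d2:8  d3:8  d4:8  d5:0 ⇒ 8.
Reduction 12 − 8 = 4.

4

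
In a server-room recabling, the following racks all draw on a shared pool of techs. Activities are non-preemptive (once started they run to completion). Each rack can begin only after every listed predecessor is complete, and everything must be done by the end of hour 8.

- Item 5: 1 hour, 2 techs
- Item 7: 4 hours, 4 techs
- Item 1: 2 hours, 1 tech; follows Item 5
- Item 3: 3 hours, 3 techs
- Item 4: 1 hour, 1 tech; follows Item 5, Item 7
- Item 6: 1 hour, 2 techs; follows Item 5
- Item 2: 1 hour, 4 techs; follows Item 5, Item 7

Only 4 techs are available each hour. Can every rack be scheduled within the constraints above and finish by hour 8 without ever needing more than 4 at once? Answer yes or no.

Total tech-hours = 36; over 8 hours the average is 36/8 > 4, so some hour must exceed 4.

no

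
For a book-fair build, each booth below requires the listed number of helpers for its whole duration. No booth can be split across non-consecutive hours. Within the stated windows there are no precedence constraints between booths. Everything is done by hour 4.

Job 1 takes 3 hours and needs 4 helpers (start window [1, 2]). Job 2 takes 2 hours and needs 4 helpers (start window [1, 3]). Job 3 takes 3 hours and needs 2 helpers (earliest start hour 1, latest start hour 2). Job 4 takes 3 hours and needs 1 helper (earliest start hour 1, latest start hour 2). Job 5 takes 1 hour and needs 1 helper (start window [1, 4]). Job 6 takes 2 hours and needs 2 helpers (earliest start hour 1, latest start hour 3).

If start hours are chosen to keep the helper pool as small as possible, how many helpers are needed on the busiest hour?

Early-start (Job 1@1, Job 2@1, Job 3@1, Job 4@1, Job 5@1, Job 6@1) gives peak 14: h1:14  h2:13  h3:7  h4:0.
Shift Job 5→3, Job 6→3.
Schedule Job 1@1, Job 2@1, Job 3@1, Job 4@1, Job 5@3, Job 6@3: h1:11  h2:11  h3:10  h4:2 — peak 11.

11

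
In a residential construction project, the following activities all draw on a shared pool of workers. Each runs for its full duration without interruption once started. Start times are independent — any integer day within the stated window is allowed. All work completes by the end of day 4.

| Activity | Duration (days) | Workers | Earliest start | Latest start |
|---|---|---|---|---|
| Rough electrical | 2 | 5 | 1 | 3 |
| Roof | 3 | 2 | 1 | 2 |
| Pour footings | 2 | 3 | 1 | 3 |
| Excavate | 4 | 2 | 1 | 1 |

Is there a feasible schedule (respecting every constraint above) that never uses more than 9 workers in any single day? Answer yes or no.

Schedule Rough electrical@1, Roof@1, Pour footings@3, Excavate@1: d1:9  d2:9  d3:7  d4:5 — peak 9 ≤ 9.

yes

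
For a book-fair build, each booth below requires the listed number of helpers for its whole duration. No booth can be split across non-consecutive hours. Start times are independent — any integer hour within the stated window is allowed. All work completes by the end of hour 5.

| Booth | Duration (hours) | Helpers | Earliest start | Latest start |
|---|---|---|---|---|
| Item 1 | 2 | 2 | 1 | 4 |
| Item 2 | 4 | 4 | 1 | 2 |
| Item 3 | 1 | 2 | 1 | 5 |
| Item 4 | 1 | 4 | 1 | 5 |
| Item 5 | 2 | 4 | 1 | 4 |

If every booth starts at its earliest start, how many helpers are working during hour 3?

4

At early start, hour 3 has: Item 2.
Demand: 4 = 4.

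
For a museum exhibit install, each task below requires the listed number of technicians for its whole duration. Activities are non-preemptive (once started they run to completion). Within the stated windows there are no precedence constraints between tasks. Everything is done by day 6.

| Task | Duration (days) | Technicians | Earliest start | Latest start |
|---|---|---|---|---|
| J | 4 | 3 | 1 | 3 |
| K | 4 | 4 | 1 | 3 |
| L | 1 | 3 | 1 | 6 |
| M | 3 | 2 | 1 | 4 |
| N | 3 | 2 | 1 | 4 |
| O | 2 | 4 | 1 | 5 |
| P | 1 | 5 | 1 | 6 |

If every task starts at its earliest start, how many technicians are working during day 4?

7

At early start, day 4 has: J, K.
Demand: 3 + 4 = 7.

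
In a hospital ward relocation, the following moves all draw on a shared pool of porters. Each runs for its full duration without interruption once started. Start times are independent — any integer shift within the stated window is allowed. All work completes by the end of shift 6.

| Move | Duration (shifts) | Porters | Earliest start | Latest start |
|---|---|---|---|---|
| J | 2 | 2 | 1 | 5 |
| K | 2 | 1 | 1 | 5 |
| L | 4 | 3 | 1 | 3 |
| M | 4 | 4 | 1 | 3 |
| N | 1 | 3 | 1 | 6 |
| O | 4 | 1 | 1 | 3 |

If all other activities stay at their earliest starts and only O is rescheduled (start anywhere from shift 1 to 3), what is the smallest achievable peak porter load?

13

O@1: s1:14  s2:11  s3:8  s4:8  s5:0  s6:0 → peak 14
O@2: s1:13  s2:11  s3:8  s4:8  s5:1  s6:0 → peak 13
O@3: s1:13  s2:10  s3:8  s4:8  s5:1  s6:1 → peak 13
Best is O@2, peak 13.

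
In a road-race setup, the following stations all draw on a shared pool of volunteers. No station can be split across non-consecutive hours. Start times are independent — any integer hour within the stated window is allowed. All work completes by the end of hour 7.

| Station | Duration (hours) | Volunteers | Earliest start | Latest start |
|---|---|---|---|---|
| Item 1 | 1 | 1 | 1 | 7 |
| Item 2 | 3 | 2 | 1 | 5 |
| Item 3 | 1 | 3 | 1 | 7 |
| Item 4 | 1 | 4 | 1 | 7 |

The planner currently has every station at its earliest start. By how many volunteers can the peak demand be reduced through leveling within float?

6

Early-start peak: h1:10  h2:2  h3:2  h4:0  h5:0  h6:0  h7:0 ⇒ 10.
Leveled (Item 1@1, Item 2@1, Item 3@4, Item 4@5): h1:3  h2:2  h3:2  h4:3  h5:4  h6:0  h7:0 ⇒ 4.
Reduction 10 − 4 = 6.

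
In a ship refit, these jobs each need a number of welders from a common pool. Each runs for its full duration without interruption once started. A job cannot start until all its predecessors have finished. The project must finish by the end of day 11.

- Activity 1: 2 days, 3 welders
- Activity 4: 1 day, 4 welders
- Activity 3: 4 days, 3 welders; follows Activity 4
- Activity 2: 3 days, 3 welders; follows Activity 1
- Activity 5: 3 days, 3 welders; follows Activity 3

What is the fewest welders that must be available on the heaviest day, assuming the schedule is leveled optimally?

6

Early-start (Activity 1@1, Activity 4@1, Activity 3@2, Activity 2@3, Activity 5@6) gives peak 7: d1:7  d2:6  d3:6  d4:6  d5:6  d6:3  d7:3  d8:3  d9:0  d10:0  d11:0.
Shift Activity 4→3, Activity 3→4, Activity 2→4, Activity 5→8.
Schedule Activity 1@1, Activity 4@3, Activity 3@4, Activity 2@4, Activity 5@8: d1:3  d2:3  d3:4  d4:6  d5:6  d6:6  d7:3  d8:3  d9:3  d10:3  d11:0 — peak 6.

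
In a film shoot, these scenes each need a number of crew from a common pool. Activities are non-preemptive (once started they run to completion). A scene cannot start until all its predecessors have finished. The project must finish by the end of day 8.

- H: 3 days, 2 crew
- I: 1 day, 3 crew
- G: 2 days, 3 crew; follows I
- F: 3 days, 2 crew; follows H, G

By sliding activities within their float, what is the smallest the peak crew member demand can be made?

Schedule H@1, I@1, G@2, F@4: d1:5  d2:5  d3:5  d4:2  d5:2  d6:2  d7:0  d8:0 — peak 5.

5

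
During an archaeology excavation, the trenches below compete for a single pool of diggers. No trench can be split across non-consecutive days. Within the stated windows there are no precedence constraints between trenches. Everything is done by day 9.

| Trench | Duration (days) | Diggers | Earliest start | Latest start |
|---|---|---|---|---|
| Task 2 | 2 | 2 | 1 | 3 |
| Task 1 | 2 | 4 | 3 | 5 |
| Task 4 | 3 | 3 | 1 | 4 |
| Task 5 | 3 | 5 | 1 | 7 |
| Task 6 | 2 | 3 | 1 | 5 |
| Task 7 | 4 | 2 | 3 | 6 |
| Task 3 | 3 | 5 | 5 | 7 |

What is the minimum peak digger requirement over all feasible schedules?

9

Early-start (Task 2@1, Task 1@3, Task 4@1, Task 5@1, Task 6@1, Task 7@3, Task 3@5) gives peak 14: d1:13  d2:13  d3:14  d4:6  d5:7  d6:7  d7:5  d8:0  d9:0.
Shift Task 5→4, Task 7→5, Task 3→7.
Schedule Task 2@1, Task 1@3, Task 4@1, Task 5@4, Task 6@1, Task 7@5, Task 3@7: d1:8  d2:8  d3:7  d4:9  d5:7  d6:7  d7:7  d8:7  d9:5 — peak 9.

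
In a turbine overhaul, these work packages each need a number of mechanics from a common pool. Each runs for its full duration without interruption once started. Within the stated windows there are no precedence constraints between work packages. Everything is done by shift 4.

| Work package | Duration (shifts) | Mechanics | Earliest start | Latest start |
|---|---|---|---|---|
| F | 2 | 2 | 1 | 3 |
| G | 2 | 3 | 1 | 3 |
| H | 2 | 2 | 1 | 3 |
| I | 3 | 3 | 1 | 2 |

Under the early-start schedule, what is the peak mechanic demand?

10

Early-start schedule: F@1, G@1, H@1, I@1.
Load per shift: shift 1: 10, shift 2: 10, shift 3: 3, shift 4: 0.
Peak is 10.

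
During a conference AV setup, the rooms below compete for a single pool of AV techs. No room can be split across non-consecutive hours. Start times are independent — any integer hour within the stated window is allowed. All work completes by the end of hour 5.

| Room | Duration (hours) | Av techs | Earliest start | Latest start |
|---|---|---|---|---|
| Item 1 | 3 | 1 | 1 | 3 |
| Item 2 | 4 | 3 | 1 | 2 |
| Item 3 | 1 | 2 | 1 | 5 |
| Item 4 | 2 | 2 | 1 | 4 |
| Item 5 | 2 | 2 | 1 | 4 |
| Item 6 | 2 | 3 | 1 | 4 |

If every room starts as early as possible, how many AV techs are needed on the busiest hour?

13

Early-start schedule: Item 1@1, Item 2@1, Item 3@1, Item 4@1, Item 5@1, Item 6@1.
Load per hour: hour 1: 13, hour 2: 11, hour 3: 4, hour 4: 3, hour 5: 0.
Peak is 13.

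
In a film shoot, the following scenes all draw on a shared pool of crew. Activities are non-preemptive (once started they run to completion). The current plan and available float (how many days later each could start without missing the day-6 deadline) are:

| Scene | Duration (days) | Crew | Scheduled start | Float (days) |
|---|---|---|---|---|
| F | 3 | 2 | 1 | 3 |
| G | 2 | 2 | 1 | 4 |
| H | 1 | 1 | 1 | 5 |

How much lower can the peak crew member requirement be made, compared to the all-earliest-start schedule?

3

Early-start peak: d1:5  d2:4  d3:2  d4:0  d5:0  d6:0 ⇒ 5.
Leveled (F@1, G@4, H@6): d1:2  d2:2  d3:2  d4:2  d5:2  d6:1 ⇒ 2.
Reduction 5 − 2 = 3.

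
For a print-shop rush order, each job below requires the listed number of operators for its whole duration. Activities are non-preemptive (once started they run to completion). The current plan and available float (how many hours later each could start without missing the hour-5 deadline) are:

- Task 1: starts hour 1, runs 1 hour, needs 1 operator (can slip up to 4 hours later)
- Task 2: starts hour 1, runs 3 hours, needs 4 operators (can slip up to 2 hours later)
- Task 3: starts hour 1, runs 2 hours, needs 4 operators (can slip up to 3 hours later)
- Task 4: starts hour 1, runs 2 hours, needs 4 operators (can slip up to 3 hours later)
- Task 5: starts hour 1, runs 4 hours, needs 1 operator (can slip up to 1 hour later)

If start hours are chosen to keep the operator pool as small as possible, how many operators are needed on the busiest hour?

Early-start (Task 1@1, Task 2@1, Task 3@1, Task 4@1, Task 5@1) gives peak 14: h1:14  h2:13  h3:5  h4:1  h5:0.
Shift Task 4→3, Task 5→2.
Schedule Task 1@1, Task 2@1, Task 3@1, Task 4@3, Task 5@2: h1:9  h2:9  h3:9  h4:5  h5:1 — peak 9.

9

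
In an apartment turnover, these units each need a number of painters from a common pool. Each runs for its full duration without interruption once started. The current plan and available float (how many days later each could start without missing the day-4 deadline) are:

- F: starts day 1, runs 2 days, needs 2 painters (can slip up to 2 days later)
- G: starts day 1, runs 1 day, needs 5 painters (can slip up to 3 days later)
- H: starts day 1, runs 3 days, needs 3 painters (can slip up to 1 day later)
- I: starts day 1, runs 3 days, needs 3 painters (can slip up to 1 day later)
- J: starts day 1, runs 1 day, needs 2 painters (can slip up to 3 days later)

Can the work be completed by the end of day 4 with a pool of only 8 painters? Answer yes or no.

yes

Schedule F@1, G@1, H@2, I@2, J@3: d1:7  d2:8  d3:8  d4:6 — peak 8 ≤ 8.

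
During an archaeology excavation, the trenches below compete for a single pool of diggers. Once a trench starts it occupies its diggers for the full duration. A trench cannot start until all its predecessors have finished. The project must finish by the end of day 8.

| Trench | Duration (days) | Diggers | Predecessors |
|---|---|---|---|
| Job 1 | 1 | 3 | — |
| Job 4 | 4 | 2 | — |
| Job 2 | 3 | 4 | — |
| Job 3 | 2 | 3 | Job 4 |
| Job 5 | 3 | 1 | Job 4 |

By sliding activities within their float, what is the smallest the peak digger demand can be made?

6

Early-start (Job 1@1, Job 4@1, Job 2@1, Job 3@5, Job 5@5) gives peak 9: d1:9  d2:6  d3:6  d4:2  d5:4  d6:4  d7:1  d8:0.
Shift Job 2→2.
Schedule Job 1@1, Job 4@1, Job 2@2, Job 3@5, Job 5@5: d1:5  d2:6  d3:6  d4:6  d5:4  d6:4  d7:1  d8:0 — peak 6.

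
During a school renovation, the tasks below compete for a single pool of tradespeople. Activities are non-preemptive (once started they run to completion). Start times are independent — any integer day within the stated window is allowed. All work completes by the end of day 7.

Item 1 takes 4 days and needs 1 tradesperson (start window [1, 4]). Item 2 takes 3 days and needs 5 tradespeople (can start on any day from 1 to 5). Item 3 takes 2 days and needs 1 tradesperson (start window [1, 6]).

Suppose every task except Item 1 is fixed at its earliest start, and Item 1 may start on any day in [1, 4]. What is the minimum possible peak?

6

Item 1@1: d1:7  d2:7  d3:6  d4:1  d5:0  d6:0  d7:0 → peak 7
Item 1@2: d1:6  d2:7  d3:6  d4:1  d5:1  d6:0  d7:0 → peak 7
Item 1@3: d1:6  d2:6  d3:6  d4:1  d5:1  d6:1  d7:0 → peak 6
Item 1@4: d1:6  d2:6  d3:5  d4:1  d5:1  d6:1  d7:1 → peak 6
Best is Item 1@3, peak 6.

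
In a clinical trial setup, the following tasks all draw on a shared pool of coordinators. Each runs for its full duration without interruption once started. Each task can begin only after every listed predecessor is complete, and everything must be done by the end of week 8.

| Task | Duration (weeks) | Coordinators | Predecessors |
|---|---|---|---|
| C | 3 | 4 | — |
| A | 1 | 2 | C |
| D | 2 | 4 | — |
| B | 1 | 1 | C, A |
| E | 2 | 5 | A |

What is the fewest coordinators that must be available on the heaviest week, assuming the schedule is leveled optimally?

Early-start (C@1, A@4, D@1, B@5, E@5) gives peak 8: w1:8  w2:8  w3:4  w4:2  w5:6  w6:5  w7:0  w8:0.
Shift D→5, E→7.
Schedule C@1, A@4, D@5, B@5, E@7: w1:4  w2:4  w3:4  w4:2  w5:5  w6:4  w7:5  w8:5 — peak 5.
Total coordinator-weeks = 33 over 8 weeks ⇒ peak ≥ ⌈33/8⌉ = 5, so 5 is optimal.

5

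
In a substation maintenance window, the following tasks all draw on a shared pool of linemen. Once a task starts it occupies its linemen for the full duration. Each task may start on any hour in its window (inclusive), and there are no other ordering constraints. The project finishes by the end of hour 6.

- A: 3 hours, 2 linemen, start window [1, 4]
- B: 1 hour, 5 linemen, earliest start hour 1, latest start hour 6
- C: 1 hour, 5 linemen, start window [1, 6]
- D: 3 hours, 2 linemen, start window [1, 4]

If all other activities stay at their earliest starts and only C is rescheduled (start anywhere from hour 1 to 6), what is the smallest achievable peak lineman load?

9

C@1: h1:14  h2:4  h3:4  h4:0  h5:0  h6:0 → peak 14
C@2: h1:9  h2:9  h3:4  h4:0  h5:0  h6:0 → peak 9
C@3: h1:9  h2:4  h3:9  h4:0  h5:0  h6:0 → peak 9
C@4: h1:9  h2:4  h3:4  h4:5  h5:0  h6:0 → peak 9
C@5: h1:9  h2:4  h3:4  h4:0  h5:5  h6:0 → peak 9
C@6: h1:9  h2:4  h3:4  h4:0  h5:0  h6:5 → peak 9
Best is C@2, peak 9.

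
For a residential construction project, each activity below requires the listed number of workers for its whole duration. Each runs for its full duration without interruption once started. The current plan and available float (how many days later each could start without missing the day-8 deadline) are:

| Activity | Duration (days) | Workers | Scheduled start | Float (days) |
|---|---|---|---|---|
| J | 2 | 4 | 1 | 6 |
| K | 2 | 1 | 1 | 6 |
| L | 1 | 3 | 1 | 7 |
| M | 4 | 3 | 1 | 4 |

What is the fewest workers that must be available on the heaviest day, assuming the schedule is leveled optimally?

4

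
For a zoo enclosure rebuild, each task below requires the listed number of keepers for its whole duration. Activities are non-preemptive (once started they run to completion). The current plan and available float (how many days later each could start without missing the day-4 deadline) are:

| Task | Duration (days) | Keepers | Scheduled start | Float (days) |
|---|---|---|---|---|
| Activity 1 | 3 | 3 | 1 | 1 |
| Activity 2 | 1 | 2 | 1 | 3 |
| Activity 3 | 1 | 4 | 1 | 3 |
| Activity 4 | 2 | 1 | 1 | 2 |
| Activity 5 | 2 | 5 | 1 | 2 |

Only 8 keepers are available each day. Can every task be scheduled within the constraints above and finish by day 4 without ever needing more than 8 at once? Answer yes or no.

yes

Schedule Activity 1@1, Activity 2@1, Activity 3@2, Activity 4@1, Activity 5@3: d1:6  d2:8  d3:8  d4:5 — peak 8 ≤ 8.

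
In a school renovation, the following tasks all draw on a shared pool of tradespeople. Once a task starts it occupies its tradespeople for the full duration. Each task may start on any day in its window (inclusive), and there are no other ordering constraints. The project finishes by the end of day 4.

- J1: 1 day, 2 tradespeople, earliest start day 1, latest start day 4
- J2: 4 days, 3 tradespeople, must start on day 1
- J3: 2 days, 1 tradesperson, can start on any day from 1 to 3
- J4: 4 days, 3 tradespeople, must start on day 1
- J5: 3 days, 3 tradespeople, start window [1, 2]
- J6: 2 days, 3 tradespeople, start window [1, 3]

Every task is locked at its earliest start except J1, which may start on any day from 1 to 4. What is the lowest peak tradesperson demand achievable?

J1@1: d1:15  d2:13  d3:9  d4:6 → peak 15
J1@2: d1:13  d2:15  d3:9  d4:6 → peak 15
J1@3: d1:13  d2:13  d3:11  d4:6 → peak 13
J1@4: d1:13  d2:13  d3:9  d4:8 → peak 13
Best is J1@3, peak 13.

13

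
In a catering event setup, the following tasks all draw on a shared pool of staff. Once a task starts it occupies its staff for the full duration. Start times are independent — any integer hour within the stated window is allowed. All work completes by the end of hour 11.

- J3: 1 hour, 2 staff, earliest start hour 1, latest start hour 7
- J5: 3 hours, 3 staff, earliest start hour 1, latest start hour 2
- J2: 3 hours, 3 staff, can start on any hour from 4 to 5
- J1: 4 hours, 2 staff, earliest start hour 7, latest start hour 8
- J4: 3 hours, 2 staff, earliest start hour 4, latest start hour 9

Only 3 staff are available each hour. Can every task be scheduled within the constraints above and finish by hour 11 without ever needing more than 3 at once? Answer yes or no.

Total staffer-hours = 34; over 11 hours the average is 34/11 > 3, so some hour must exceed 3.

no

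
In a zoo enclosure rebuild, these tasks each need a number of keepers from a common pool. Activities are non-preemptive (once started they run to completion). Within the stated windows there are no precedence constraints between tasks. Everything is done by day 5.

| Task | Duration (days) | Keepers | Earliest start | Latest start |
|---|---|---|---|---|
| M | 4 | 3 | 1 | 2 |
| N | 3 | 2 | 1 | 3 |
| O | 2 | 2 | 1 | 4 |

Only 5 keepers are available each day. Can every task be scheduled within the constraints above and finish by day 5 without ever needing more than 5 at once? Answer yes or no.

Schedule M@1, N@1, O@4: d1:5  d2:5  d3:5  d4:5  d5:2 — peak 5 ≤ 5.

yes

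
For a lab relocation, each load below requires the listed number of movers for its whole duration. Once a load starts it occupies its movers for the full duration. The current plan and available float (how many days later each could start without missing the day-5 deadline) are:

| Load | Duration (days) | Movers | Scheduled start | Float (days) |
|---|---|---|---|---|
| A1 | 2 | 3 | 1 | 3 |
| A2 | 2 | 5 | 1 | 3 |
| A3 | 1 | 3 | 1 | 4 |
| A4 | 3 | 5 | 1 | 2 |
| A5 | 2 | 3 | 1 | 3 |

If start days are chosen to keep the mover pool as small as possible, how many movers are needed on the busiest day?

8

Early-start (A1@1, A2@1, A3@1, A4@1, A5@1) gives peak 19: d1:19  d2:16  d3:5  d4:0  d5:0.
Shift A3→3, A4→3, A5→4.
Schedule A1@1, A2@1, A3@3, A4@3, A5@4: d1:8  d2:8  d3:8  d4:8  d5:8 — peak 8.
Total mover-days = 40 over 5 days ⇒ peak ≥ ⌈40/5⌉ = 8, so 8 is optimal.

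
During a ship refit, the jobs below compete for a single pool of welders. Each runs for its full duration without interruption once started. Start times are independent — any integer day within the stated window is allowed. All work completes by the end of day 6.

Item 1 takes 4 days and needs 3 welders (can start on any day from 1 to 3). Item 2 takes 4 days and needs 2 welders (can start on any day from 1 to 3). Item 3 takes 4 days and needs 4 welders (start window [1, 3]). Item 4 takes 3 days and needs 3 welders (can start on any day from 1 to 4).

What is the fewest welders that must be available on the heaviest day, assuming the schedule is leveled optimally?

Schedule Item 1@1, Item 2@1, Item 3@1, Item 4@1: d1:12  d2:12  d3:12  d4:9  d5:0  d6:0 — peak 12.

12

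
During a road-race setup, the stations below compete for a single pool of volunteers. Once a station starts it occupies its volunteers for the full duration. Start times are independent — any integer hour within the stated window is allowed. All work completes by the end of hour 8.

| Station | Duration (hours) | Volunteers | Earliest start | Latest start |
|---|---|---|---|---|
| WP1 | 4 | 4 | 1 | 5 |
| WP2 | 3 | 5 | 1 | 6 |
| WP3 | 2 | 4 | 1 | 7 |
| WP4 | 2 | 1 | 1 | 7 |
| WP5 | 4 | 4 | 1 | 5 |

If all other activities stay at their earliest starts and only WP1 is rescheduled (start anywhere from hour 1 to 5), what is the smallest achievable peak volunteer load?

WP1@1: h1:18  h2:18  h3:13  h4:8  h5:0  h6:0  h7:0  h8:0 → peak 18
WP1@2: h1:14  h2:18  h3:13  h4:8  h5:4  h6:0  h7:0  h8:0 → peak 18
WP1@3: h1:14  h2:14  h3:13  h4:8  h5:4  h6:4  h7:0  h8:0 → peak 14
WP1@4: h1:14  h2:14  h3:9  h4:8  h5:4  h6:4  h7:4  h8:0 → peak 14
WP1@5: h1:14  h2:14  h3:9  h4:4  h5:4  h6:4  h7:4  h8:4 → peak 14
Best is WP1@3, peak 14.

14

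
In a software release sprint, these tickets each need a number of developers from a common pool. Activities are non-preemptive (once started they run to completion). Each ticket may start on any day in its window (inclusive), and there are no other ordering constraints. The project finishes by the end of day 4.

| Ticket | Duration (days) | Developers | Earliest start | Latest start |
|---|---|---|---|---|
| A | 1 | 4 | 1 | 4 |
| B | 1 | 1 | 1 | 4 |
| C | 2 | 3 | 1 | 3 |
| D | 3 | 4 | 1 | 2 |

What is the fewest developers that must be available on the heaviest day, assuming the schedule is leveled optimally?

Early-start (A@1, B@1, C@1, D@1) gives peak 12: d1:12  d2:7  d3:4  d4:0.
Shift C→2, D→2.
Schedule A@1, B@1, C@2, D@2: d1:5  d2:7  d3:7  d4:4 — peak 7.

7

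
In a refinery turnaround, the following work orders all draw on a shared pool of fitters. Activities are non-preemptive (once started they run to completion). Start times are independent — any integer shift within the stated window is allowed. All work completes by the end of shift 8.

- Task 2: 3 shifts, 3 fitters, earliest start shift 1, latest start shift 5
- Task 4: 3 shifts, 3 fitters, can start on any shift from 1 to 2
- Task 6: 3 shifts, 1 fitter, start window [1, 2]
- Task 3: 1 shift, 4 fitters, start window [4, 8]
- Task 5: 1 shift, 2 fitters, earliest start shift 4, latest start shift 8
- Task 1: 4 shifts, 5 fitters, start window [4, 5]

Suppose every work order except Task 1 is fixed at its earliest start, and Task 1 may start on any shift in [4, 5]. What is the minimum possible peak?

Task 1@4: s1:7  s2:7  s3:7  s4:11  s5:5  s6:5  s7:5  s8:0 → peak 11
Task 1@5: s1:7  s2:7  s3:7  s4:6  s5:5  s6:5  s7:5  s8:5 → peak 7
Best is Task 1@5, peak 7.

7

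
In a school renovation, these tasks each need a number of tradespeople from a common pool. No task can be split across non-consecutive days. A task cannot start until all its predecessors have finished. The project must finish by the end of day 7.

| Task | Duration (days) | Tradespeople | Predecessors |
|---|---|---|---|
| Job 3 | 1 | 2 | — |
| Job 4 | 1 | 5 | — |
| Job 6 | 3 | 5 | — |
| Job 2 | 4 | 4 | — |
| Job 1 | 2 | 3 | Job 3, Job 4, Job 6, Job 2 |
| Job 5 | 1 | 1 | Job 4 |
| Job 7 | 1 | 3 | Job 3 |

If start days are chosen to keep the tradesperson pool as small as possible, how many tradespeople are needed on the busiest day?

Early-start (Job 3@1, Job 4@1, Job 6@1, Job 2@1, Job 1@5, Job 5@2, Job 7@2) gives peak 16: d1:16  d2:13  d3:9  d4:4  d5:3  d6:3  d7:0.
Shift Job 6→2, Job 2→2, Job 1→6, Job 5→5, Job 7→5.
Schedule Job 3@1, Job 4@1, Job 6@2, Job 2@2, Job 1@6, Job 5@5, Job 7@5: d1:7  d2:9  d3:9  d4:9  d5:8  d6:3  d7:3 — peak 9.

9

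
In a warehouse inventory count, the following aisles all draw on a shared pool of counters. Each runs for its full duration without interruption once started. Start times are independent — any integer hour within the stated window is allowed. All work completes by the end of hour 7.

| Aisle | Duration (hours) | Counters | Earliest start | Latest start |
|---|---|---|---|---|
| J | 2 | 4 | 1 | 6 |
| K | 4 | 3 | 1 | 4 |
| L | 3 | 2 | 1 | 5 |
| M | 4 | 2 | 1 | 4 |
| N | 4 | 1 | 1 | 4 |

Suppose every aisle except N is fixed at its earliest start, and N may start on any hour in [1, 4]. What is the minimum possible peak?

N@1: h1:12  h2:12  h3:8  h4:6  h5:0  h6:0  h7:0 → peak 12
N@2: h1:11  h2:12  h3:8  h4:6  h5:1  h6:0  h7:0 → peak 12
N@3: h1:11  h2:11  h3:8  h4:6  h5:1  h6:1  h7:0 → peak 11
N@4: h1:11  h2:11  h3:7  h4:6  h5:1  h6:1  h7:1 → peak 11
Best is N@3, peak 11.

11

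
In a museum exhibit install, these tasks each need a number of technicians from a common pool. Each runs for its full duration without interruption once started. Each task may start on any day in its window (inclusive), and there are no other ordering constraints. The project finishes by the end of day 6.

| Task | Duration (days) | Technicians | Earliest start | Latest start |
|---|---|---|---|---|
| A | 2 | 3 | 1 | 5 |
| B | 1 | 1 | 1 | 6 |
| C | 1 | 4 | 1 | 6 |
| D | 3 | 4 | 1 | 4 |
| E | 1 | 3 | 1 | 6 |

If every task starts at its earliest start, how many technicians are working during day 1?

15

At early start, day 1 has: A, B, C, D, E.
Demand: 3 + 1 + 4 + 4 + 3 = 15.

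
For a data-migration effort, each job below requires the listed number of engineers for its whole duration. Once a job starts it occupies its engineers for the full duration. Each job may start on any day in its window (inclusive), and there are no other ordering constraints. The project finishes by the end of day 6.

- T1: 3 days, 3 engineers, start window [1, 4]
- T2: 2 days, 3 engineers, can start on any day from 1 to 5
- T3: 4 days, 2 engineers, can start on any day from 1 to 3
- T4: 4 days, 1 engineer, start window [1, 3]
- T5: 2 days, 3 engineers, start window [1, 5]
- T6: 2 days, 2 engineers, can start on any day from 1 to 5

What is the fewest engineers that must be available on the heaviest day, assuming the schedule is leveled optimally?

Early-start (T1@1, T2@1, T3@1, T4@1, T5@1, T6@1) gives peak 14: d1:14  d2:14  d3:6  d4:3  d5:0  d6:0.
Shift T3→3, T5→4, T6→5.
Schedule T1@1, T2@1, T3@3, T4@1, T5@4, T6@5: d1:7  d2:7  d3:6  d4:6  d5:7  d6:4 — peak 7.
Total engineer-days = 37 over 6 days ⇒ peak ≥ ⌈37/6⌉ = 7, so 7 is optimal.

7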